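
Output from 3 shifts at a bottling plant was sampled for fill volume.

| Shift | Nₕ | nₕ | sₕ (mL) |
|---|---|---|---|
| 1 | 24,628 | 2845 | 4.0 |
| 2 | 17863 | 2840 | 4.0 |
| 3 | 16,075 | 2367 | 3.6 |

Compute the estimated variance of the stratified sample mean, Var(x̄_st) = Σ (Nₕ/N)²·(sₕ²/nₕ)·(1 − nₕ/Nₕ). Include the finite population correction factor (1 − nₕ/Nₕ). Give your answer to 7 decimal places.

N = 58566. Term for each stratum: Wₕ²sₕ²/nₕ·(1−nₕ/Nₕ).
Var(x̄_st) = 0.0008796166 + 0.0004407797 + 0.0003517553 = 0.0016721516 → 0.0016722.

0.0016722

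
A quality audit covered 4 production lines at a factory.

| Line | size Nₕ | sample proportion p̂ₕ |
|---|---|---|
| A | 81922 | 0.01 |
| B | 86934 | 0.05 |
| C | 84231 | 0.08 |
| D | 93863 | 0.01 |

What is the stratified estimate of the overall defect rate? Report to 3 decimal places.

N = 81922 + 86934 + 84231 + 93863 = 346950.
Overall proportion = Σ (Nₕ/N)·p̂ₕ.
Σ Nₕp̂ₕ = 819.22 + 4346.7 + 6738.48 + 938.63 = 12843.03.
12843.03 / 346950 = 0.03702... → 0.037.

0.037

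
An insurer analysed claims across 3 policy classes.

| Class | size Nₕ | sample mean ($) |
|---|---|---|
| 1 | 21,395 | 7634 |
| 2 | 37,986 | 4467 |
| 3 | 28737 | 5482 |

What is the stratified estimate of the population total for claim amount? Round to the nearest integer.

Population total = Σ Nₕ·x̄ₕ (each stratum's size times its mean).
21395·7634 + 37986·4467 + 28737·5482 = 163329430 + 169683462 + 157536234 = 490549126.

490549126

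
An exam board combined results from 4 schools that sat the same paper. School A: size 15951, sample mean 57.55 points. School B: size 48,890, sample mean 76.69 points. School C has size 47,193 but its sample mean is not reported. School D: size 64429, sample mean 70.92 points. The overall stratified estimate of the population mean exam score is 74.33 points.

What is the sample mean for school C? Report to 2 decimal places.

Σ Nₕx̄ₕ = N·μ, so 47193·x̄_C = 176463·74.33 − (15951·57.55 + 48890·76.69 + 64429·70.92).
= 13116494.79 − 9236658.83 = 3879835.96.
x̄_C = 3879835.96 / 47193 = 82.2121... → 82.21.

82.21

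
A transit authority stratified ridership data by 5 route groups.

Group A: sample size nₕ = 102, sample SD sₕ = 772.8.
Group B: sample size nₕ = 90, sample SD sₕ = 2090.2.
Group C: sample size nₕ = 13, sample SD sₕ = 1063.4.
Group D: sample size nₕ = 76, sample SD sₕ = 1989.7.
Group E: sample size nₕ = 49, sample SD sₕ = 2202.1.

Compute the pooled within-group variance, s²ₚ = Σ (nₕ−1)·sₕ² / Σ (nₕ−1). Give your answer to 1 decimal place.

A: (102−1)·772.8² = 101·597219.84 = 60319203.84
B: (90−1)·2090.2² = 89·4368936.04 = 388835307.56
C: (13−1)·1063.4² = 12·1130819.56 = 13569834.72
D: (76−1)·1989.7² = 75·3958906.09 = 296917956.75
E: (49−1)·2202.1² = 48·4849244.41 = 232763731.68
Numerator = 992406034.55; denominator = Σ(nₕ−1) = 325.
s²ₚ = 992406034.55/325 = 3053557.029... → 3053557.0.

3053557.0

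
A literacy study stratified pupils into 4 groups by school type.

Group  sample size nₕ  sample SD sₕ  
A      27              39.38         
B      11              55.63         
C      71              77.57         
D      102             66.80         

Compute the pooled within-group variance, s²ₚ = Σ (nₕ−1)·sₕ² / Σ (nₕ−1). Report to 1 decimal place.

Degrees of freedom: 26 + 10 + 70 + 101 = 207.
Σ(nₕ−1)sₕ² = 26·1550.7844 + 10·3094.6969 + 70·6017.1049 + 101·4462.24 = 943150.9464.
s²ₚ = 943150.9464 / 207 = 4556.285... → 4556.3.

4556.3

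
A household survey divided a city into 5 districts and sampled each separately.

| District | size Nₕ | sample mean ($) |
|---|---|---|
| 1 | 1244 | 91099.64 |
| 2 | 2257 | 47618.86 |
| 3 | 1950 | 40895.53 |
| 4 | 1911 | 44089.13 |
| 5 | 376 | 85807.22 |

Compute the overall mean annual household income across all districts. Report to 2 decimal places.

N = 1244 + 2257 + 1950 + 1911 + 376 = 7738.
Overall mean = Σ (Nₕ/N)·x̄ₕ — weight by population share, not a simple average.
Σ Nₕx̄ₕ = 1244·91099.64 + 2257·47618.86 + 1950·40895.53 + 1911·44089.13 + 376·85807.22 = 113327952.16 + 107475767.02 + 79746283.5 + 84254327.43 + 32263514.72 = 417067844.83.
Divide by N: 417067844.83 / 7738 = 53898.6618... → 53898.66.

53898.66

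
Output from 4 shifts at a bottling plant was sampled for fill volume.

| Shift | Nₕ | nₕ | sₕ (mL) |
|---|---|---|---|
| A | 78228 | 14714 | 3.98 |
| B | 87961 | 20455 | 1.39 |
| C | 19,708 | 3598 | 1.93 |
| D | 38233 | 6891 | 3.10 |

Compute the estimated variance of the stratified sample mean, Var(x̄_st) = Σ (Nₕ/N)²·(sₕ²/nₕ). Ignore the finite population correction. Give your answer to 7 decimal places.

N = 224130; Wₕ = Nₕ/N.
shift A: (78228/224130)²·3.98²/14714 = 0.0001311475
shift B: (87961/224130)²·1.39²/20455 = 0.0000145482
shift C: (19708/224130)²·1.93²/3598 = 0.0000080046
shift D: (38233/224130)²·3.10²/6891 = 0.0000405805
Sum = 0.0001942808 → 0.0001943.

0.0001943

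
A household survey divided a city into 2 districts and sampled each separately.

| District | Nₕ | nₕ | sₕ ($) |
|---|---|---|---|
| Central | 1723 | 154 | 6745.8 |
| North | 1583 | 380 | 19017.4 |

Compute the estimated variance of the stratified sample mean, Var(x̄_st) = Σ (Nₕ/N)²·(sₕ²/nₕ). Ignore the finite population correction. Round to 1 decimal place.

N = 3306. Term for each stratum: Wₕ²sₕ²/nₕ.
Var(x̄_st) = 80262.1996 + 218210.0843 = 298472.2840 → 298472.3.

298472.3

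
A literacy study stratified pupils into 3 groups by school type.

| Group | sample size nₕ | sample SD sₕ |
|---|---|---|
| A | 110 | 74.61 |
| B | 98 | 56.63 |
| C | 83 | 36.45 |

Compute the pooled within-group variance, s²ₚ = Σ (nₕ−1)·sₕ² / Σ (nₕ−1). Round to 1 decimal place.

3565.2

A: (110−1)·74.61² = 109·5566.6521 = 606765.0789
B: (98−1)·56.63² = 97·3206.9569 = 311074.8193
C: (83−1)·36.45² = 82·1328.6025 = 108945.405
Numerator = 1026785.3032; denominator = Σ(nₕ−1) = 288.
s²ₚ = 1026785.3032/288 = 3565.227... → 3565.2.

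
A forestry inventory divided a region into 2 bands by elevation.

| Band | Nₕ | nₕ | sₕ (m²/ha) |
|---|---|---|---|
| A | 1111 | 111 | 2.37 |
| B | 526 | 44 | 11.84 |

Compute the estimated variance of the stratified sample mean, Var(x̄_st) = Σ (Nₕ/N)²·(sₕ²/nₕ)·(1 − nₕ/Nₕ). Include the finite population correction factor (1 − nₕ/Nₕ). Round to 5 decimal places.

N = 1637; Wₕ = Nₕ/N.
band A: (1111/1637)²·2.37²/111·(1 − 111/1111) = 0.02097927
band B: (526/1637)²·11.84²/44·(1 − 44/526) = 0.30142978
Sum = 0.32240905 → 0.32241.

0.32241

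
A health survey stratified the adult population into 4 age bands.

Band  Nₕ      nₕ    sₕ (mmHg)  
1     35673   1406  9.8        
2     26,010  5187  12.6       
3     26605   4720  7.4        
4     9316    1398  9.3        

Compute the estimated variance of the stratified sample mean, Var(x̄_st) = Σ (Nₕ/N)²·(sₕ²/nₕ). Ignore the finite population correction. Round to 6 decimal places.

0.012724

N = 97604. Term for each stratum: Wₕ²sₕ²/nₕ.
Var(x̄_st) = 0.009124538 + 0.002173553 + 0.000862011 + 0.000563615 = 0.012723717 → 0.012724.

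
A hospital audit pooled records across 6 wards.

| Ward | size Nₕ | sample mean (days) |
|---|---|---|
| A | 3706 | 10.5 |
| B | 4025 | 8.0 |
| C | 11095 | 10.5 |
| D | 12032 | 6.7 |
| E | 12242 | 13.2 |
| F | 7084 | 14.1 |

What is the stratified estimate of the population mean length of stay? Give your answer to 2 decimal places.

10.56

N = 50184; weights Wₕ = Nₕ/N = (0.0738, 0.0802, 0.2211, 0.2398, 0.2439, 0.1412).
x̄_st = Σ Wₕ·x̄ₕ = 0.0738·10.5 + 0.0802·8.0 + 0.2211·10.5 + 0.2398·6.7 + 0.2439·13.2 + 0.1412·14.1 ≈ 10.5552...
→ 10.56.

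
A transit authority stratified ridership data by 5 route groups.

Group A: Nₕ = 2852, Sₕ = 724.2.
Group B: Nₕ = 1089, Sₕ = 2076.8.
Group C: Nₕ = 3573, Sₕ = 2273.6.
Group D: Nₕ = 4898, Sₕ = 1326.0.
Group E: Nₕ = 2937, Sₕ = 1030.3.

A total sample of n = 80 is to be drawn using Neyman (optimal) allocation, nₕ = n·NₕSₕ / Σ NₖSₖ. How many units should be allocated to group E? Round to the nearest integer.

11

Σ NₕSₕ = 2852·724.2 + 1089·2076.8 + 3573·2273.6 + 4898·1326.0 + 2937·1030.3 = 21971365.5.
Share for E: 3025991.1/21971365.5 = 0.13772.
n_E = 80 × 0.13772 = 11.018... → 11.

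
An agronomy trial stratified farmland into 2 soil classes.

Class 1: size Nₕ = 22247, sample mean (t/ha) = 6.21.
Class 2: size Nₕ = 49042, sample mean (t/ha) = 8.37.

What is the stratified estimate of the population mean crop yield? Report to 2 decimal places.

7.70

N = 22247 + 49042 = 71289.
Weight each subgroup mean by Nₕ/N and sum.
Σ Nₕx̄ₕ = 22247·6.21 + 49042·8.37 = 138153.87 + 410481.54 = 548635.41.
Divide by N: 548635.41 / 71289 = 7.6959... → 7.70.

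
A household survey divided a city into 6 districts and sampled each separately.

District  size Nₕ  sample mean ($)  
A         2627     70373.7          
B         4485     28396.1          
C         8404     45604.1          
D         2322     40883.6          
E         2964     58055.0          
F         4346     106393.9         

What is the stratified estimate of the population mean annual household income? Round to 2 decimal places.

N = 25148; weights Wₕ = Nₕ/N = (0.1045, 0.1783, 0.3342, 0.0923, 0.1179, 0.1728).
x̄_st = Σ Wₕ·x̄ₕ = 0.1045·70373.7 + 0.1783·28396.1 + 0.3342·45604.1 + 0.0923·40883.6 + 0.1179·58055.0 + 0.1728·106393.9 ≈ 56659.7623...
→ 56659.76.

56659.76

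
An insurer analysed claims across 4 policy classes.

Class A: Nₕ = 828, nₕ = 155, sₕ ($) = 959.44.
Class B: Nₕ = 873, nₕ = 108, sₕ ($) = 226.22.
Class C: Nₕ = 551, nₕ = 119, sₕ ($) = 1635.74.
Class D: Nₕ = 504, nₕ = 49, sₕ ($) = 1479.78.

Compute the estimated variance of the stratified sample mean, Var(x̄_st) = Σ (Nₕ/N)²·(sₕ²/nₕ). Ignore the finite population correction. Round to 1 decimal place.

N = 2756. Term for each stratum: Wₕ²sₕ²/nₕ.
Var(x̄_st) = 536.0511 + 47.5454 + 898.7240 + 1494.5170 = 2976.8376 → 2976.8.

2976.8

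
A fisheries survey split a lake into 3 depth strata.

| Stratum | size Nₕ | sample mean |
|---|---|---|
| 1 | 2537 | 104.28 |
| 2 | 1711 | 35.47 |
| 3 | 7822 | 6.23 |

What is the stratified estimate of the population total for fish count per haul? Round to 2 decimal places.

1: 2537·104.28 = 264558.36
2: 1711·35.47 = 60689.17
3: 7822·6.23 = 48731.06
τ̂ = Σ Nₕx̄ₕ = 373978.59.

373978.59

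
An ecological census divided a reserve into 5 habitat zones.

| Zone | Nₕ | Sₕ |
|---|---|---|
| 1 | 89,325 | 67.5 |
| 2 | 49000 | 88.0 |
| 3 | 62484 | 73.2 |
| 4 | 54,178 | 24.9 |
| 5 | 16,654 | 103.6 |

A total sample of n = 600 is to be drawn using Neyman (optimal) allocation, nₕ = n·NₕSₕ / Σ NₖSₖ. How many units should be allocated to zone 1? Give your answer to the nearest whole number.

Σ NₕSₕ = 89325·67.5 + 49000·88.0 + 62484·73.2 + 54178·24.9 + 16654·103.6 = 17989652.9.
Share for 1: 6029437.5/17989652.9 = 0.33516.
n_1 = 600 × 0.33516 = 201.097... → 201.

201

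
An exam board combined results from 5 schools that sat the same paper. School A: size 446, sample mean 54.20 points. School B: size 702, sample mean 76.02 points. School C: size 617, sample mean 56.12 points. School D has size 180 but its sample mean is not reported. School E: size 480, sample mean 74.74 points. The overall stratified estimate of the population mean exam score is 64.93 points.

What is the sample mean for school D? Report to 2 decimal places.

52.30

Σ Nₕx̄ₕ = N·μ, so 180·x̄_D = 2425·64.93 − (446·54.20 + 702·76.02 + 617·56.12 + 480·74.74).
= 157455.25 − 148040.48 = 9414.77.
x̄_D = 9414.77 / 180 = 52.3043... → 52.30.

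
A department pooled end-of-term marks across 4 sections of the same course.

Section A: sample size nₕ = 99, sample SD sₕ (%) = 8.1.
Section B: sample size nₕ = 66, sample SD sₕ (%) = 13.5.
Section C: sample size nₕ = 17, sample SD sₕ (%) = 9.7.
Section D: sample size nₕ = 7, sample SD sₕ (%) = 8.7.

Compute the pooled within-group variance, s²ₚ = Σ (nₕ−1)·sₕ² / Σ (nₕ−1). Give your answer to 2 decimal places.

109.38

Degrees of freedom: 98 + 65 + 16 + 6 = 185.
Σ(nₕ−1)sₕ² = 98·65.61 + 65·182.25 + 16·94.09 + 6·75.69 = 20235.61.
s²ₚ = 20235.61 / 185 = 109.3817... → 109.38.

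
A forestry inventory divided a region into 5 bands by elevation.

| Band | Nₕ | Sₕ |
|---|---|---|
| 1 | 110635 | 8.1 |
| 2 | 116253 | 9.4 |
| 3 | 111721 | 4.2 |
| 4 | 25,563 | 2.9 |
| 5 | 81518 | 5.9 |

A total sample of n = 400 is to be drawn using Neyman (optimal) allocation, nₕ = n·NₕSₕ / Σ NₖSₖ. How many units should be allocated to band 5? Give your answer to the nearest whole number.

64

1: NₕSₕ = 110635·8.1 = 896143.5
2: NₕSₕ = 116253·9.4 = 1092778.2
3: NₕSₕ = 111721·4.2 = 469228.2
4: NₕSₕ = 25563·2.9 = 74132.7
5: NₕSₕ = 81518·5.9 = 480956.2
Σ NₕSₕ = 3013238.8.
n_5 = 400·480956.2/3013238.8 = 63.846... → 64.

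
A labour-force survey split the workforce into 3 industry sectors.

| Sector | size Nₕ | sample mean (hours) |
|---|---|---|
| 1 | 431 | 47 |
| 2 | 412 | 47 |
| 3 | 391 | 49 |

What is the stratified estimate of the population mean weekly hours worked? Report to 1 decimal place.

N = 431 + 412 + 391 = 1234.
Weight each subgroup mean by Nₕ/N and sum.
Σ Nₕx̄ₕ = 431·47 + 412·47 + 391·49 = 20257 + 19364 + 19159 = 58780.
Divide by N: 58780 / 1234 = 47.634... → 47.6.

47.6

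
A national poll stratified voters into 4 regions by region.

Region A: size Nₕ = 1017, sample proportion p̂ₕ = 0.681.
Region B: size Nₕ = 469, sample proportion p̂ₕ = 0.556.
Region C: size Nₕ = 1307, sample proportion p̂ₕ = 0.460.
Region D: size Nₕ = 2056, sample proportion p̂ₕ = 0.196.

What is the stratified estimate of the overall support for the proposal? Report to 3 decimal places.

N = 1017 + 469 + 1307 + 2056 = 4849.
Overall proportion = Σ (Nₕ/N)·p̂ₕ.
Σ Nₕp̂ₕ = 692.577 + 260.764 + 601.22 + 402.976 = 1957.537.
1957.537 / 4849 = 0.40370... → 0.404.

0.404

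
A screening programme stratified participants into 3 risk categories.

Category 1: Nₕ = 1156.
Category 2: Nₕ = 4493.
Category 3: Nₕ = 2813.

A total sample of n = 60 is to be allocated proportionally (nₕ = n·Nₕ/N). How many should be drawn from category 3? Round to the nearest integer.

N = 1156 + 4493 + 2813 = 8462.
n_3 = 60·2813/8462 = 19.946... → 20.

20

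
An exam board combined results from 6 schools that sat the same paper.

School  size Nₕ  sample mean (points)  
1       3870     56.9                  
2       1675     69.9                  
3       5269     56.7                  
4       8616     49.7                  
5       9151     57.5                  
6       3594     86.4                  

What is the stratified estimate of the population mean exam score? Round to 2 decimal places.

N = 32175; weights Wₕ = Nₕ/N = (0.1203, 0.0521, 0.1638, 0.2678, 0.2844, 0.1117).
x̄_st = Σ Wₕ·x̄ₕ = 0.1203·56.9 + 0.0521·69.9 + 0.1638·56.7 + 0.2678·49.7 + 0.2844·57.5 + 0.1117·86.4 ≈ 59.0818...
→ 59.08.

59.08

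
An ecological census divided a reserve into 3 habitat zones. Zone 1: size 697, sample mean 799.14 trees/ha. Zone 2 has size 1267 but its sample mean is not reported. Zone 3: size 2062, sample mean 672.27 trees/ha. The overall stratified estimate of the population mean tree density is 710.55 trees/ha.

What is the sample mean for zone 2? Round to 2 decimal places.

724.11

Σ Nₕx̄ₕ = N·μ, so 1267·x̄_2 = 4026·710.55 − (697·799.14 + 2062·672.27).
= 2860674.3 − 1943221.32 = 917452.98.
x̄_2 = 917452.98 / 1267 = 724.1144... → 724.11.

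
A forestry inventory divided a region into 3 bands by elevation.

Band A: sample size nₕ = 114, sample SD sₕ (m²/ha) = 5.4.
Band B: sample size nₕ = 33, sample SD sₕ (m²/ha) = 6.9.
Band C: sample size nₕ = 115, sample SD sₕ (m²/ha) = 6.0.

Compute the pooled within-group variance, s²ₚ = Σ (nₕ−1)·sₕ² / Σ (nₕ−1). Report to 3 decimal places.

34.450

A: (114−1)·5.4² = 113·29.16 = 3295.08
B: (33−1)·6.9² = 32·47.61 = 1523.52
C: (115−1)·6.0² = 114·36 = 4104
Numerator = 8922.6; denominator = Σ(nₕ−1) = 259.
s²ₚ = 8922.6/259 = 34.45019... → 34.450.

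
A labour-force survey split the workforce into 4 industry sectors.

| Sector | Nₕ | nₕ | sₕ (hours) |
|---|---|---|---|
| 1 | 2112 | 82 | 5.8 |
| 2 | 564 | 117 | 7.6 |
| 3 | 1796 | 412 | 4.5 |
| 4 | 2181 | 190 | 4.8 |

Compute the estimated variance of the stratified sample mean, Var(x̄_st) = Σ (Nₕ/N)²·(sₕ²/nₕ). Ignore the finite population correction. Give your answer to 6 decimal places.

N = 6653; Wₕ = Nₕ/N.
sector 1: (2112/6653)²·5.8²/82 = 0.041342327
sector 2: (564/6653)²·7.6²/117 = 0.003547844
sector 3: (1796/6653)²·4.5²/412 = 0.003581834
sector 4: (2181/6653)²·4.8²/190 = 0.013031823
Sum = 0.061503827 → 0.061504.

0.061504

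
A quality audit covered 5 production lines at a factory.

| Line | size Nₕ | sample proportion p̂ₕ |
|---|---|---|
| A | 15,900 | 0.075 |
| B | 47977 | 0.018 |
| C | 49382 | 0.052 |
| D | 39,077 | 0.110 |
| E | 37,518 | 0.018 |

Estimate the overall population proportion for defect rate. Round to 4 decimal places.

0.0506

Wₕ = Nₕ/N with N = 189854: 0.0837, 0.2527, 0.2601, 0.2058, 0.1976.
p̂_st = 0.0837·0.075 + 0.2527·0.018 + 0.2601·0.052 + 0.2058·0.110 + 0.1976·0.018 ≈ 0.050553... → 0.0506.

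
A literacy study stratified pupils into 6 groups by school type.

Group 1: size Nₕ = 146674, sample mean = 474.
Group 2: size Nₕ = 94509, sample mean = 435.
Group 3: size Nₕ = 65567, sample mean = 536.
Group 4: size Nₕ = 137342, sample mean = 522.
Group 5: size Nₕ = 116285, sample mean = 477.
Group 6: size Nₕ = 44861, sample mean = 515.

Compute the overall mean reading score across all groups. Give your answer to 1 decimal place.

N = 146674 + 94509 + 65567 + 137342 + 116285 + 44861 = 605238.
The stratified mean weights each stratum mean by its population share Nₕ/N.
Σ Nₕx̄ₕ = 146674·474 + 94509·435 + 65567·536 + 137342·522 + 116285·477 + 44861·515 = 69523476 + 41111415 + 35143912 + 71692524 + 55467945 + 23103415 = 296042687.
Divide by N: 296042687 / 605238 = 489.134... → 489.1.

489.1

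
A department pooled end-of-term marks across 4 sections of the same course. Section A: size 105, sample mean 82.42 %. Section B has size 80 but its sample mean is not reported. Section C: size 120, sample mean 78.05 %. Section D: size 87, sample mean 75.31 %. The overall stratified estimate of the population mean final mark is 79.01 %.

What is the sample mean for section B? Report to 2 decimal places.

Σ Nₕx̄ₕ = N·μ, so 80·x̄_B = 392·79.01 − (105·82.42 + 120·78.05 + 87·75.31).
= 30971.92 − 24572.07 = 6399.85.
x̄_B = 6399.85 / 80 = 79.9981... → 80.00.

80.00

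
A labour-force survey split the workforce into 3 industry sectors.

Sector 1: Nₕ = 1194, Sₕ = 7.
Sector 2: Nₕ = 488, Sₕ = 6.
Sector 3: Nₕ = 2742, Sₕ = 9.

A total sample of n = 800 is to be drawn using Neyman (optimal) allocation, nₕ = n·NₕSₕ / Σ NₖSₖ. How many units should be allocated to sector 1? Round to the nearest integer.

186

1: NₕSₕ = 1194·7 = 8358
2: NₕSₕ = 488·6 = 2928
3: NₕSₕ = 2742·9 = 24678
Σ NₕSₕ = 35964.
n_1 = 800·8358/35964 = 185.919... → 186.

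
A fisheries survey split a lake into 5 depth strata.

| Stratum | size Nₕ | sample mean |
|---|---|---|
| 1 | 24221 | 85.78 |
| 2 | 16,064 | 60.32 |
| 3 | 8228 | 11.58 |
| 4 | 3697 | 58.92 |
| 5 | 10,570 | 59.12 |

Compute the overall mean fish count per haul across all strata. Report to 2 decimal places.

N = 24221 + 16064 + 8228 + 3697 + 10570 = 62780.
Overall mean = Σ (Nₕ/N)·x̄ₕ — weight by population share, not a simple average.
Σ Nₕx̄ₕ = 24221·85.78 + 16064·60.32 + 8228·11.58 + 3697·58.92 + 10570·59.12 = 2077677.38 + 968980.48 + 95280.24 + 217827.24 + 624898.4 = 3984663.74.
Divide by N: 3984663.74 / 62780 = 63.4703... → 63.47.

63.47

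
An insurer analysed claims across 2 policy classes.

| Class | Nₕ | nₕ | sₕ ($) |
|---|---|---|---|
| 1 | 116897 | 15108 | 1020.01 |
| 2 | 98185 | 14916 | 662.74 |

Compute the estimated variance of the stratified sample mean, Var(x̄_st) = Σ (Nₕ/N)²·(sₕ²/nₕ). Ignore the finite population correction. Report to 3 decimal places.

26.479

N = 215082; Wₕ = Nₕ/N.
class 1: (116897/215082)²·1020.01²/15108 = 20.342320
class 2: (98185/215082)²·662.74²/14916 = 6.136435
Sum = 26.478755 → 26.479.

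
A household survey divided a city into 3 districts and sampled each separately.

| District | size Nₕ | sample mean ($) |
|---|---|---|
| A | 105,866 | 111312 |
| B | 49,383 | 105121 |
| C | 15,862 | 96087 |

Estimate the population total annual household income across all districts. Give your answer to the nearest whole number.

18499478529

A: 105866·111312 = 11784156192
B: 49383·105121 = 5191190343
C: 15862·96087 = 1524131994
τ̂ = Σ Nₕx̄ₕ = 18499478529.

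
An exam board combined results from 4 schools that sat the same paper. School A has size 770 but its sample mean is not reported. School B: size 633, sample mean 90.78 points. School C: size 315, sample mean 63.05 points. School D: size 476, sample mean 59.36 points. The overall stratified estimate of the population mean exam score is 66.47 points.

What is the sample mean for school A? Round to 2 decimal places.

52.28

N = 770 + 633 + 315 + 476 = 2194.
Overall total = μ·N = 66.47·2194 = 145835.18.
Subtract the known strata: 633·90.78 + 315·63.05 + 476·59.36 = 105579.85.
Remaining total for school A: 145835.18 − 105579.85 = 40255.33.
Divide by its size: 40255.33 / 770 = 52.2796... → 52.28.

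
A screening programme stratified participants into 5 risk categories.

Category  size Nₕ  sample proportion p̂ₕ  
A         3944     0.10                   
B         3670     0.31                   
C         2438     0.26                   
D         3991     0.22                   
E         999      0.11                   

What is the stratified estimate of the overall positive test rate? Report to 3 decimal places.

N = 3944 + 3670 + 2438 + 3991 + 999 = 15042.
Overall proportion = Σ (Nₕ/N)·p̂ₕ.
Σ Nₕp̂ₕ = 394.4 + 1137.7 + 633.88 + 878.02 + 109.89 = 3153.89.
3153.89 / 15042 = 0.20967... → 0.210.

0.210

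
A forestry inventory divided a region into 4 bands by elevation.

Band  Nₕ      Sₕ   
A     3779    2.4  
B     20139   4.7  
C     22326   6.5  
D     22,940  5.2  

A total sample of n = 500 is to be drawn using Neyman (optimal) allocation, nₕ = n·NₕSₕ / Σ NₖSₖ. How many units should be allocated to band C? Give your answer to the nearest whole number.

A: NₕSₕ = 3779·2.4 = 9069.6
B: NₕSₕ = 20139·4.7 = 94653.3
C: NₕSₕ = 22326·6.5 = 145119
D: NₕSₕ = 22940·5.2 = 119288
Σ NₕSₕ = 368129.9.
n_C = 500·145119/368129.9 = 197.103... → 197.

197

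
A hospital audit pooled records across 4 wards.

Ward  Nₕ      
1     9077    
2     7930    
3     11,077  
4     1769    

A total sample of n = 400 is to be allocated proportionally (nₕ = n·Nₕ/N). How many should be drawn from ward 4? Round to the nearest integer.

24

N = 9077 + 7930 + 11077 + 1769 = 29853.
n_4 = 400·1769/29853 = 23.703... → 24.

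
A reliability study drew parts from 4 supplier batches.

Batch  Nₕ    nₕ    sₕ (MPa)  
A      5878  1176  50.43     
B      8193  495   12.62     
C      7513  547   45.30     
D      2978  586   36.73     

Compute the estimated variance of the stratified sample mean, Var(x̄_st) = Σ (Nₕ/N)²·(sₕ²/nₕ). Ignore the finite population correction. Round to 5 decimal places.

0.54449

N = 24562. Term for each stratum: Wₕ²sₕ²/nₕ.
Var(x̄_st) = 0.12385180 + 0.03579909 + 0.35100104 + 0.03384279 = 0.54449472 → 0.54449.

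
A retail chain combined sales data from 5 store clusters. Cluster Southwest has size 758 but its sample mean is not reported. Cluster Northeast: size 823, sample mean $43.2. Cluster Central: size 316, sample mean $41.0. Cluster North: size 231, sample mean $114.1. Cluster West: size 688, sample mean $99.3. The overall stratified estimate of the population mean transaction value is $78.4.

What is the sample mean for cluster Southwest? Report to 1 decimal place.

102.4

N = 758 + 823 + 316 + 231 + 688 = 2816.
Overall total = μ·N = 78.4·2816 = 220774.4.
Subtract the known strata: 823·43.2 + 316·41.0 + 231·114.1 + 688·99.3 = 143185.1.
Remaining total for cluster Southwest: 220774.4 − 143185.1 = 77589.3.
Divide by its size: 77589.3 / 758 = 102.361... → 102.4.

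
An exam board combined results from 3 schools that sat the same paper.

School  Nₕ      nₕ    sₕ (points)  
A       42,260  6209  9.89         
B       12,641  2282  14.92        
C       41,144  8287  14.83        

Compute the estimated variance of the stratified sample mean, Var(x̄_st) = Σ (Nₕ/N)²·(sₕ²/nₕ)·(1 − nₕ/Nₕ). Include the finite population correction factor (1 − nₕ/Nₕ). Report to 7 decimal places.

0.0078758

N = 96045; Wₕ = Nₕ/N.
school A: (42260/96045)²·9.89²/6209·(1 − 6209/42260) = 0.0026017659
school B: (12641/96045)²·14.92²/2282·(1 − 2282/12641) = 0.0013847512
school C: (41144/96045)²·14.83²/8287·(1 − 8287/41144) = 0.0038892858
Sum = 0.0078758029 → 0.0078758.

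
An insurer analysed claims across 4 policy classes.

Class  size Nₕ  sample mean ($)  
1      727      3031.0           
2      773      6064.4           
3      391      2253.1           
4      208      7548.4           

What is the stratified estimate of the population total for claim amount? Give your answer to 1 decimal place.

9342347.5

1: 727·3031.0 = 2203537
2: 773·6064.4 = 4687781.2
3: 391·2253.1 = 880962.1
4: 208·7548.4 = 1570067.2
τ̂ = Σ Nₕx̄ₕ = 9342347.5.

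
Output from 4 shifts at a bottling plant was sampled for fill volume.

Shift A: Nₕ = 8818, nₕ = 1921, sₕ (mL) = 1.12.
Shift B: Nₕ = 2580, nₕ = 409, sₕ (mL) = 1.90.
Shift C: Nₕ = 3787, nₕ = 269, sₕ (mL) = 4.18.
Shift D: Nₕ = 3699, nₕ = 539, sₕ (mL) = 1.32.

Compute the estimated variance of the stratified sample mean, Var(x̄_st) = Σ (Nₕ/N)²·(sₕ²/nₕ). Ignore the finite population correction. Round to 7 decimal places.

N = 18884; Wₕ = Nₕ/N.
shift A: (8818/18884)²·1.12²/1921 = 0.0001423839
shift B: (2580/18884)²·1.90²/409 = 0.0001647538
shift C: (3787/18884)²·4.18²/269 = 0.0026121789
shift D: (3699/18884)²·1.32²/539 = 0.0001240337
Sum = 0.0030433502 → 0.0030434.

0.0030434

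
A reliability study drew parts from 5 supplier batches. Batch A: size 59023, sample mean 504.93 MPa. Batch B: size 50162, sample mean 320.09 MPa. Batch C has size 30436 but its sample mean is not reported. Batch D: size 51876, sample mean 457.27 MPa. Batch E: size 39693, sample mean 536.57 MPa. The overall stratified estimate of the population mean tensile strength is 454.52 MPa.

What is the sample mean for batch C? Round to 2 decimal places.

Σ Nₕx̄ₕ = N·μ, so 30436·x̄_C = 231190·454.52 − (59023·504.93 + 50162·320.09 + 51876·457.27 + 39693·536.57).
= 105080478.8 − 90878249.5 = 14202229.3.
x̄_C = 14202229.3 / 30436 = 466.6260... → 466.63.

466.63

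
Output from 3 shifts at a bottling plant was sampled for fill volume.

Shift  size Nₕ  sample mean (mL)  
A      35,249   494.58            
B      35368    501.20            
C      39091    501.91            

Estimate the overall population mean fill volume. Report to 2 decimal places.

x̄_st = (Σ Nₕx̄ₕ) / (Σ Nₕ) = (35249·494.58 + 35368·501.20 + 39091·501.91) / 109708
= 54780055.83 / 109708 = 499.3260... → 499.33.

499.33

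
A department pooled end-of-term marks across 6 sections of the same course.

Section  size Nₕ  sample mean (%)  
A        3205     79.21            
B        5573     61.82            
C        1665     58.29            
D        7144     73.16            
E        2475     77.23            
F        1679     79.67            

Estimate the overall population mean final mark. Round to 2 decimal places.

N = 3205 + 5573 + 1665 + 7144 + 2475 + 1679 = 21741.
The stratified mean weights each stratum mean by its population share Nₕ/N.
Σ Nₕx̄ₕ = 3205·79.21 + 5573·61.82 + 1665·58.29 + 7144·73.16 + 2475·77.23 + 1679·79.67 = 253868.05 + 344522.86 + 97052.85 + 522655.04 + 191144.25 + 133765.93 = 1543008.98.
Divide by N: 1543008.98 / 21741 = 70.9723... → 70.97.

70.97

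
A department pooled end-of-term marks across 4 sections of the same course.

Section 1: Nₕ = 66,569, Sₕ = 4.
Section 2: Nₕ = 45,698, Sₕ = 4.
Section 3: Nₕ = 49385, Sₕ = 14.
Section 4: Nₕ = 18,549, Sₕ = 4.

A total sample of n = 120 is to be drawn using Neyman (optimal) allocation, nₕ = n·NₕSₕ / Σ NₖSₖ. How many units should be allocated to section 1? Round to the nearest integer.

Σ NₕSₕ = 66569·4 + 45698·4 + 49385·14 + 18549·4 = 1214654.
Share for 1: 266276/1214654 = 0.21922.
n_1 = 120 × 0.21922 = 26.306... → 26.

26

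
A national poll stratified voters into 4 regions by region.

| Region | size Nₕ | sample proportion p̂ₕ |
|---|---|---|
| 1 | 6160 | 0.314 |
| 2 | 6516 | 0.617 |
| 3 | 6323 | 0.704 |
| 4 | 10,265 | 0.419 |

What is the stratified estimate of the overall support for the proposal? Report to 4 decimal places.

Wₕ = Nₕ/N with N = 29264: 0.2105, 0.2227, 0.2161, 0.3508.
p̂_st = 0.2105·0.314 + 0.2227·0.617 + 0.2161·0.704 + 0.3508·0.419 ≈ 0.502564... → 0.5026.

0.5026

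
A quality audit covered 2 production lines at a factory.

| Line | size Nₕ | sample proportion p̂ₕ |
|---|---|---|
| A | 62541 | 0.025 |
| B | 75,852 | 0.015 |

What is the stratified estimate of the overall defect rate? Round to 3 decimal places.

0.020

N = 62541 + 75852 = 138393.
Overall proportion = Σ (Nₕ/N)·p̂ₕ.
Σ Nₕp̂ₕ = 1563.525 + 1137.78 = 2701.305.
2701.305 / 138393 = 0.01952... → 0.020.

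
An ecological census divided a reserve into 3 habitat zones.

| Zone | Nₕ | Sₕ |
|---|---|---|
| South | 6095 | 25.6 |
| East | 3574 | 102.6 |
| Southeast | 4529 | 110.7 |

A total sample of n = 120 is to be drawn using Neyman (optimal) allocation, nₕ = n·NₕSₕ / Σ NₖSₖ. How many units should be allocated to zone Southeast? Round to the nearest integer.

59

South: NₕSₕ = 6095·25.6 = 156032
East: NₕSₕ = 3574·102.6 = 366692.4
Southeast: NₕSₕ = 4529·110.7 = 501360.3
Σ NₕSₕ = 1024084.7.
n_Southeast = 120·501360.3/1024084.7 = 58.748... → 59.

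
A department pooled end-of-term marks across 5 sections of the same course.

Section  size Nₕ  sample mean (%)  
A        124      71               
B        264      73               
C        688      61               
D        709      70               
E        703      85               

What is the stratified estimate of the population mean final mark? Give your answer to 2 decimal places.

72.12

x̄_st = (Σ Nₕx̄ₕ) / (Σ Nₕ) = (124·71 + 264·73 + 688·61 + 709·70 + 703·85) / 2488
= 179429 / 2488 = 72.1178... → 72.12.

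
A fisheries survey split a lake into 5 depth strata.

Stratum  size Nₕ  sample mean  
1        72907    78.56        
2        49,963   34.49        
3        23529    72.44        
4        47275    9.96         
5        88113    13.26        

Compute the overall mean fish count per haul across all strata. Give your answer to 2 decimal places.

N = 72907 + 49963 + 23529 + 47275 + 88113 = 281787.
Overall mean = Σ (Nₕ/N)·x̄ₕ — weight by population share, not a simple average.
Σ Nₕx̄ₕ = 72907·78.56 + 49963·34.49 + 23529·72.44 + 47275·9.96 + 88113·13.26 = 5727573.92 + 1723223.87 + 1704440.76 + 470859 + 1168378.38 = 10794475.93.
Divide by N: 10794475.93 / 281787 = 38.3072... → 38.31.

38.31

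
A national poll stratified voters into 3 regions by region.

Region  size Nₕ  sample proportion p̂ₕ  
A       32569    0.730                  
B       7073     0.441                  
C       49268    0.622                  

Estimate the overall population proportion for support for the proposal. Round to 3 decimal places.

N = 32569 + 7073 + 49268 = 88910.
Overall proportion = Σ (Nₕ/N)·p̂ₕ.
Σ Nₕp̂ₕ = 23775.37 + 3119.193 + 30644.696 = 57539.259.
57539.259 / 88910 = 0.64716... → 0.647.

0.647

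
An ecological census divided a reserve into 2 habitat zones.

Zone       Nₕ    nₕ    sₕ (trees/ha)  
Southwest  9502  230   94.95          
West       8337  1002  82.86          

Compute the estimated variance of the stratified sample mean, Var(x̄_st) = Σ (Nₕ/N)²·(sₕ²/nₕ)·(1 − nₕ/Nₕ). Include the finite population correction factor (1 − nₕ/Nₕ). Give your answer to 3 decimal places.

N = 17839; Wₕ = Nₕ/N.
zone Southwest: (9502/17839)²·94.95²/230·(1 − 230/9502) = 10.851994
zone West: (8337/17839)²·82.86²/1002·(1 − 1002/8337) = 1.316713
Sum = 12.168707 → 12.169.

12.169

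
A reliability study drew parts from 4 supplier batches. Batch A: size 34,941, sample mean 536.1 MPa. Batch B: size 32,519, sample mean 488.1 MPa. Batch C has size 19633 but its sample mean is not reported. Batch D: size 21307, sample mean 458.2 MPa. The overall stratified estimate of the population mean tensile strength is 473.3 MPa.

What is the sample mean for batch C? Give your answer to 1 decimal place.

353.4

N = 34941 + 32519 + 19633 + 21307 = 108400.
Overall total = μ·N = 473.3·108400 = 51305720.
Subtract the known strata: 34941·536.1 + 32519·488.1 + 21307·458.2 = 44367261.4.
Remaining total for batch C: 51305720 − 44367261.4 = 6938458.6.
Divide by its size: 6938458.6 / 19633 = 353.408... → 353.4.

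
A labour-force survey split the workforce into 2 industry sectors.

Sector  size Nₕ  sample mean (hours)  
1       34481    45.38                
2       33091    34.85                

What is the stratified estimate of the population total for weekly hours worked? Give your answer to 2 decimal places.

2717969.13

1: 34481·45.38 = 1564747.78
2: 33091·34.85 = 1153221.35
τ̂ = Σ Nₕx̄ₕ = 2717969.13.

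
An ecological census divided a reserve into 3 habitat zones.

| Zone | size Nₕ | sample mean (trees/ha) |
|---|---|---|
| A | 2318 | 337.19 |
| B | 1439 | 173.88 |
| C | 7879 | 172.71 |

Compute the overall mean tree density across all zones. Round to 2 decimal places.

205.62

N = 11636; weights Wₕ = Nₕ/N = (0.1992, 0.1237, 0.6771).
x̄_st = Σ Wₕ·x̄ₕ = 0.1992·337.19 + 0.1237·173.88 + 0.6771·172.71 ≈ 205.6206...
→ 205.62.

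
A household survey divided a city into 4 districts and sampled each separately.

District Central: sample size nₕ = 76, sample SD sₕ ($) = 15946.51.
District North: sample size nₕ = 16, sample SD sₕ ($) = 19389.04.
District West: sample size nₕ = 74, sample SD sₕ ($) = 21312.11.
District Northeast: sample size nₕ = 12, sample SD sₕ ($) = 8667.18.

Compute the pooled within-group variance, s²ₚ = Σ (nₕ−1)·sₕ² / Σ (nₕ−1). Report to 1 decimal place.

Central: (76−1)·15946.51² = 75·254291181.1801 = 19071838588.5075
North: (16−1)·19389.04² = 15·375934872.1216 = 5639023081.824
West: (74−1)·21312.11² = 73·454206032.6521 = 33157040383.6033
Northeast: (12−1)·8667.18² = 11·75120009.1524 = 826320100.6764
Numerator = 58694222154.6112; denominator = Σ(nₕ−1) = 174.
s²ₚ = 58694222154.6112/174 = 337323115.831... → 337323115.8.

337323115.8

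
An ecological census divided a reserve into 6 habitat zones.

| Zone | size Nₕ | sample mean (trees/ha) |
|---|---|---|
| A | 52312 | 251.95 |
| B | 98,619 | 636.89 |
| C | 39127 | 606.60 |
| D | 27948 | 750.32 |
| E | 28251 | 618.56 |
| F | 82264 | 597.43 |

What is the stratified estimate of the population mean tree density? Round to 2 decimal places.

N = 328521; weights Wₕ = Nₕ/N = (0.1592, 0.3002, 0.1191, 0.0851, 0.0860, 0.2504).
x̄_st = Σ Wₕ·x̄ₕ = 0.1592·251.95 + 0.3002·636.89 + 0.1191·606.60 + 0.0851·750.32 + 0.0860·618.56 + 0.2504·597.43 ≈ 570.1790...
→ 570.18.

570.18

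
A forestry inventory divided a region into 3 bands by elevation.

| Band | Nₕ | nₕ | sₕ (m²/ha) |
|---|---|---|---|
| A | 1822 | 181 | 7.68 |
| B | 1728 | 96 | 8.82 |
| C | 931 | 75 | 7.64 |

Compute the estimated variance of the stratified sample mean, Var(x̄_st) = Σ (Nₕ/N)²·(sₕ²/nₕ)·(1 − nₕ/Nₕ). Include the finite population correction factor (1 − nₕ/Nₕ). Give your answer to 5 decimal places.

0.19322

N = 4481. Term for each stratum: Wₕ²sₕ²/nₕ·(1−nₕ/Nₕ).
Var(x̄_st) = 0.04852337 + 0.11380987 + 0.03088866 = 0.19322190 → 0.19322.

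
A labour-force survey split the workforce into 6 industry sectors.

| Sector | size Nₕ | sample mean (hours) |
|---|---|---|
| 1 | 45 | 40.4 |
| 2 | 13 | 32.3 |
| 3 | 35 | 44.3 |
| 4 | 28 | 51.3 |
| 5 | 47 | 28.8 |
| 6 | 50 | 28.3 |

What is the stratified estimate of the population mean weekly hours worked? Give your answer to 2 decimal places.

x̄_st = (Σ Nₕx̄ₕ) / (Σ Nₕ) = (45·40.4 + 13·32.3 + 35·44.3 + 28·51.3 + 47·28.8 + 50·28.3) / 218
= 7993.4 / 218 = 36.6670... → 36.67.

36.67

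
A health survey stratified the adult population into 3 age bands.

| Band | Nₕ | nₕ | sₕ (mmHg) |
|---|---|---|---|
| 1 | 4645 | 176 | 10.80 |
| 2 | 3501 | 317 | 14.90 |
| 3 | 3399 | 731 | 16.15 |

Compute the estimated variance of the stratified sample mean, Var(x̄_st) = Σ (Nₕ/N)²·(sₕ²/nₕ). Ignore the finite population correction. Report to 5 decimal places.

N = 11545; Wₕ = Nₕ/N.
band 1: (4645/11545)²·10.80²/176 = 0.10727991
band 2: (3501/11545)²·14.90²/317 = 0.06440352
band 3: (3399/11545)²·16.15²/731 = 0.03092731
Sum = 0.20261074 → 0.20261.

0.20261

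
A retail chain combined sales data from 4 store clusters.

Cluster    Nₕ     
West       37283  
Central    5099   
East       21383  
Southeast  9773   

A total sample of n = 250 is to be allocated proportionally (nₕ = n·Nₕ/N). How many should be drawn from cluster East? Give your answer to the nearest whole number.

73

Share of cluster East = 21383/73538 = 0.29077.
Allocate 250 × 0.29077 = 72.694... → 73.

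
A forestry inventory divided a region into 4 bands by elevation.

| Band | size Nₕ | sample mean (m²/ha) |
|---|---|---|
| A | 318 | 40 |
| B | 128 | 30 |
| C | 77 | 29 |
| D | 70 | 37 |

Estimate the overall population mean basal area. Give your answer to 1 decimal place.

N = 593; weights Wₕ = Nₕ/N = (0.5363, 0.2159, 0.1298, 0.1180).
x̄_st = Σ Wₕ·x̄ₕ = 0.5363·40 + 0.2159·30 + 0.1298·29 + 0.1180·37 ≈ 36.059...
→ 36.1.

36.1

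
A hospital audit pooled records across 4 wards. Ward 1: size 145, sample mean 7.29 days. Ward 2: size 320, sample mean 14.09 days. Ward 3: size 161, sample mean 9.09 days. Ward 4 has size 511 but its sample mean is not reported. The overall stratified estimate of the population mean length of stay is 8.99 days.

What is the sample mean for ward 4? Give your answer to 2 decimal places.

N = 145 + 320 + 161 + 511 = 1137.
Overall total = μ·N = 8.99·1137 = 10221.63.
Subtract the known strata: 145·7.29 + 320·14.09 + 161·9.09 = 7029.34.
Remaining total for ward 4: 10221.63 − 7029.34 = 3192.29.
Divide by its size: 3192.29 / 511 = 6.2471... → 6.25.

6.25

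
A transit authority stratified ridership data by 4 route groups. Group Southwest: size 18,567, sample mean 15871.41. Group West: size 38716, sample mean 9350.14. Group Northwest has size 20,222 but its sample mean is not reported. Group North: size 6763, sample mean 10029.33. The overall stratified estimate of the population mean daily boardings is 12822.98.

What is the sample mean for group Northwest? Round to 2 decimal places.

17607.26

N = 18567 + 38716 + 20222 + 6763 = 84268.
Overall total = μ·N = 12822.98·84268 = 1080566878.64.
Subtract the known strata: 18567·15871.41 + 38716·9350.14 + 6763·10029.33 = 724512848.5.
Remaining total for group Northwest: 1080566878.64 − 724512848.5 = 356054030.14.
Divide by its size: 356054030.14 / 20222 = 17607.2609... → 17607.26.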